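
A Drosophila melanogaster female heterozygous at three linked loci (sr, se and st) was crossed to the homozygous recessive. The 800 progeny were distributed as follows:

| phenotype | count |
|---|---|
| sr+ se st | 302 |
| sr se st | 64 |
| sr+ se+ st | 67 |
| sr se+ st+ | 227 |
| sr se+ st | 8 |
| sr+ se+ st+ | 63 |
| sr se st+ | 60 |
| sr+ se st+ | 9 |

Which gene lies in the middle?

st

The two most frequent reciprocal classes, sr+ se st and sr se+ st+, are the parental types, so the F1 was sr+ se st / sr se+ st+.
The two rarest classes, sr+ se st+ and sr se+ st, are the double crossovers. Comparing them with the parentals, only the st allele has switched, so st is the middle locus and the order is sr – st – se.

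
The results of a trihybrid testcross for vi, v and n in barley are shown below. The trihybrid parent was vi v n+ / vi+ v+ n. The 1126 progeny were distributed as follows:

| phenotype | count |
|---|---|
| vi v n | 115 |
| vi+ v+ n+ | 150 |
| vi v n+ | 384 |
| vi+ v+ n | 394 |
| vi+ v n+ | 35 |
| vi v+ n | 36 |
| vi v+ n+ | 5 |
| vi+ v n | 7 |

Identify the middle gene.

The two rarest classes, vi v+ n+ and vi+ v n, are the double crossovers. Comparing them with the parentals, only the v allele has switched, so v is the middle locus and the order is vi – v – n.

v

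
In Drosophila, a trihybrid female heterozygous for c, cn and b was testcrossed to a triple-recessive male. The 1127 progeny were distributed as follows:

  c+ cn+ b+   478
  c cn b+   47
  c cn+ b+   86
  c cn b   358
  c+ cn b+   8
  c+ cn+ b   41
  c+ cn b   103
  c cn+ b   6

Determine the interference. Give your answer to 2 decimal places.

0.24

The two most frequent reciprocal classes, c cn b and c+ cn+ b+, are the parental types, so the F1 was c cn b / c+ cn+ b+.
The two rarest classes, c cn+ b and c+ cn b+, are the double crossovers. Comparing them with the parentals, only the cn allele has switched, so cn is the middle locus and the order is b – cn – c.
b–cn: (88 + 14)/1127 = 0.0905; cn–c: (189 + 14)/1127 = 0.1801.
Expected DCO frequency = 0.0905 × 0.1801 ≈ 0.01630; observed = 14/1127 ≈ 0.01242.
Coefficient of coincidence = 0.01242/0.01630 ≈ 0.76; interference = 1 − 0.76 = 0.24.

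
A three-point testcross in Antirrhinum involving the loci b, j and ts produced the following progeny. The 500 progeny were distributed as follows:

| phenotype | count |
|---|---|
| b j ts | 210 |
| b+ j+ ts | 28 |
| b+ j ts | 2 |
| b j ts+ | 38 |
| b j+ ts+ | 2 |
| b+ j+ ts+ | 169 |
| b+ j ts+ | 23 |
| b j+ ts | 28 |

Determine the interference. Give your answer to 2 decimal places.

0.48

The two most frequent reciprocal classes, b+ j+ ts+ and b j ts, are the parental types, so the F1 was b+ j+ ts+ / b j ts.
The two rarest classes, b j+ ts+ and b+ j ts, are the double crossovers. Comparing them with the parentals, only the b allele has switched, so b is the middle locus and the order is j – b – ts.
j–b: (51 + 4)/500 = 0.1100; b–ts: (66 + 4)/500 = 0.1400.
Expected DCO frequency = 0.1100 × 0.1400 ≈ 0.01540; observed = 4/500 ≈ 0.00800.
Coefficient of coincidence = 0.00800/0.01540 ≈ 0.52; interference = 1 − 0.52 = 0.48.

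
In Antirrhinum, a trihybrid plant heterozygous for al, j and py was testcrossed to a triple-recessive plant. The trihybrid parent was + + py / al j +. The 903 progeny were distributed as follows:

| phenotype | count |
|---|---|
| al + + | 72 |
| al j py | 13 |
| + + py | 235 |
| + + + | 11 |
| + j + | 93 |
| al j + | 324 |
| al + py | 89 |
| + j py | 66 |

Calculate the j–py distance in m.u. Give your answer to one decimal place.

The two rarest classes, + + + and al j py, are the double crossovers. Comparing them with the parentals, only the py allele has switched, so py is the middle locus and the order is al – py – j.
Crossovers in the py–j interval produce the single-crossover classes + j py and al + + (66 + 72 = 138) plus the double crossovers (24).
RF(py–j) = (138 + 24) / 903 = 162/903 = 0.1794 → 17.9 m.u.

17.9 m.u.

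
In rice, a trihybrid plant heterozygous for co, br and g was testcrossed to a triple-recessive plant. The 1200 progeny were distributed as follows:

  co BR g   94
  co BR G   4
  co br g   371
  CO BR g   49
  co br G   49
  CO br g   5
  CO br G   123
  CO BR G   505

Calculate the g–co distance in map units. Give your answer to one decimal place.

8.9 map units

The two most frequent reciprocal classes, co br g and CO BR G, are the parental types, so the F1 was co br g / CO BR G.
The two rarest classes, CO br g and co BR G, are the double crossovers. Comparing them with the parentals, only the co allele has switched, so co is the middle locus and the order is g – co – br.
Crossovers in the g–co interval produce the single-crossover classes co br G and CO BR g (49 + 49 = 98) plus the double crossovers (9).
RF(g–co) = (98 + 9) / 1200 = 107/1200 = 0.0892 → 8.9 map units.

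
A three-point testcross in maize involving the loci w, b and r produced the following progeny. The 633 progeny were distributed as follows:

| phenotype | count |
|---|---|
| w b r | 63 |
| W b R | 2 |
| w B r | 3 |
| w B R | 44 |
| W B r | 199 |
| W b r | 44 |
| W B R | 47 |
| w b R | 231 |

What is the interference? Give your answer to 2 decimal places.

The two most frequent reciprocal classes, W B r and w b R, are the parental types, so the F1 was W B r / w b R.
The two rarest classes, w B r and W b R, are the double crossovers. Comparing them with the parentals, only the w allele has switched, so w is the middle locus and the order is b – w – r.
b–w: (88 + 5)/633 = 0.1469; w–r: (110 + 5)/633 = 0.1817.
Expected DCO frequency = 0.1469 × 0.1817 ≈ 0.02669; observed = 5/633 ≈ 0.00790.
Coefficient of coincidence = 0.00790/0.02669 ≈ 0.30; interference = 1 − 0.30 = 0.70.

0.70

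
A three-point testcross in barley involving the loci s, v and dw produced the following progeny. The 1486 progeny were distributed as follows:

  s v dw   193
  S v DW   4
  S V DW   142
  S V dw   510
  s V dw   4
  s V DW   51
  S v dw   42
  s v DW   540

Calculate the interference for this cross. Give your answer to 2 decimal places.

0.66

The two most frequent reciprocal classes, s v DW and S V dw, are the parental types, so the F1 was s v DW / S V dw.
The two rarest classes, S v DW and s V dw, are the double crossovers. Comparing them with the parentals, only the s allele has switched, so s is the middle locus and the order is dw – s – v.
dw–s: (335 + 8)/1486 = 0.2308; s–v: (93 + 8)/1486 = 0.0680.
Expected DCO frequency = 0.2308 × 0.0680 ≈ 0.01569; observed = 8/1486 ≈ 0.00538.
Coefficient of coincidence = 0.00538/0.01569 ≈ 0.34; interference = 1 − 0.34 = 0.66.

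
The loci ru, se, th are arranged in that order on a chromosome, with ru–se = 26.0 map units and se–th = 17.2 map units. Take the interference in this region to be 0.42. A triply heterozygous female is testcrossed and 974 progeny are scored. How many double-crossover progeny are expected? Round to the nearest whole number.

25

Map distances give recombination frequencies of 0.260 and 0.172 for the two intervals.
With interference 0.42 (so coincidence = 0.58), expected double-crossover frequency = 0.260 × 0.172 × 0.58 = 0.02594.
Expected number = 0.02594 × 974 = 25.26 ≈ 25.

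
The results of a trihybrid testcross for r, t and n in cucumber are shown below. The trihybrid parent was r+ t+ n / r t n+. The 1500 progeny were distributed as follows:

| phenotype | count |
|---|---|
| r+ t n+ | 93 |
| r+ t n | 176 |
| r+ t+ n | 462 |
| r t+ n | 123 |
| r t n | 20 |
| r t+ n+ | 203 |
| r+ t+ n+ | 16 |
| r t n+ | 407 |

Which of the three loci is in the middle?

n

The two rarest classes, r+ t+ n+ and r t n, are the double crossovers. Comparing them with the parentals, only the n allele has switched, so n is the middle locus and the order is r – n – t.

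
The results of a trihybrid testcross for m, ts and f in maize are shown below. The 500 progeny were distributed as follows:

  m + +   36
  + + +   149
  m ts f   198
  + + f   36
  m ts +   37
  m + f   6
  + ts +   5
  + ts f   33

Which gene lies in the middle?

ts

The two most frequent reciprocal classes, m ts f and + + +, are the parental types, so the F1 was m ts f / + + +.
The two rarest classes, m + f and + ts +, are the double crossovers. Comparing them with the parentals, only the ts allele has switched, so ts is the middle locus and the order is m – ts – f.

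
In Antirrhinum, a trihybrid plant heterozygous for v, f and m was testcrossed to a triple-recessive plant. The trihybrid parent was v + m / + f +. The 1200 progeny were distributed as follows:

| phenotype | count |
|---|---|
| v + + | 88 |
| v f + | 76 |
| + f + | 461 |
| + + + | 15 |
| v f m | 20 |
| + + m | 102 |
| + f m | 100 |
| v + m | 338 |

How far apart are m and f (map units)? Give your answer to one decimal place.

18.6 map units

The two rarest classes, v f m and + + +, are the double crossovers. Comparing them with the parentals, only the f allele has switched, so f is the middle locus and the order is v – f – m.
Crossovers in the f–m interval produce the single-crossover classes v + + and + f m (88 + 100 = 188) plus the double crossovers (35).
RF(f–m) = (188 + 35) / 1200 = 223/1200 = 0.1858 → 18.6 map units.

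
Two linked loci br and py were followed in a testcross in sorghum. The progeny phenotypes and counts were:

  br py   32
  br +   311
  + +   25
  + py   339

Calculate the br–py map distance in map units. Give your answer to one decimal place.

The two most frequent classes, + py (339) and br + (311), are the parental types, so the F1 was + py / br +.
The recombinant classes are + + and br py: 25 + 32 = 57.
Recombination frequency = 57/707 = 0.0806 ≈ 8.1%, i.e. 8.1 map units.

8.1 map units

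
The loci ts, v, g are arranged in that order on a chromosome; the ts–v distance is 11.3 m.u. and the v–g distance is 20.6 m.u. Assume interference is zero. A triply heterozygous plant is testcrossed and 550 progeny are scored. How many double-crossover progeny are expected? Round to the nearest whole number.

Map distances give recombination frequencies of 0.113 and 0.206 for the two intervals.
With no interference, expected double-crossover frequency = 0.113 × 0.206 = 0.02328.
Expected number = 0.02328 × 550 = 12.80 ≈ 13.

13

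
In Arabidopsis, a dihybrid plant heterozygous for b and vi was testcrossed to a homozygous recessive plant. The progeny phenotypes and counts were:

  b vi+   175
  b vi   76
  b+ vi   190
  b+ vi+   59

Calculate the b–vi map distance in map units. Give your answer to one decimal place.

The two most frequent classes, b+ vi (190) and b vi+ (175), are the parental types, so the F1 was b+ vi / b vi+.
The recombinant classes are b+ vi+ and b vi: 59 + 76 = 135.
Recombination frequency = 135/500 = 0.2700 ≈ 27.0%, i.e. 27.0 map units.

27.0 map units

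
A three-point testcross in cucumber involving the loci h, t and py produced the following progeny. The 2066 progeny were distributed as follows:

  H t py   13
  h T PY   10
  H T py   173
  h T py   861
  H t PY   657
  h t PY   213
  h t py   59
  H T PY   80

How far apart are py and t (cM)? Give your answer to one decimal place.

7.8 cM

The two most frequent reciprocal classes, H t PY and h T py, are the parental types, so the F1 was H t PY / h T py.
The two rarest classes, H t py and h T PY, are the double crossovers. Comparing them with the parentals, only the py allele has switched, so py is the middle locus and the order is h – py – t.
Crossovers in the py–t interval produce the single-crossover classes H T PY and h t py (80 + 59 = 139) plus the double crossovers (23).
RF(py–t) = (139 + 23) / 2066 = 162/2066 = 0.0784 → 7.8 cM.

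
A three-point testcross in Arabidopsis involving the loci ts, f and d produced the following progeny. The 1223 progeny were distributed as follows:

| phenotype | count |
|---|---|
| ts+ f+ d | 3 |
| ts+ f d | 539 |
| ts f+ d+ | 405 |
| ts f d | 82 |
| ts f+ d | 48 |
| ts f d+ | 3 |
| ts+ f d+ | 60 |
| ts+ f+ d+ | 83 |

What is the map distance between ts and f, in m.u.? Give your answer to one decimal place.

14.0 m.u.

The two most frequent reciprocal classes, ts f+ d+ and ts+ f d, are the parental types, so the F1 was ts f+ d+ / ts+ f d.
The two rarest classes, ts f d+ and ts+ f+ d, are the double crossovers. Comparing them with the parentals, only the f allele has switched, so f is the middle locus and the order is d – f – ts.
Crossovers in the f–ts interval produce the single-crossover classes ts+ f+ d+ and ts f d (83 + 82 = 165) plus the double crossovers (6).
RF(f–ts) = (165 + 6) / 1223 = 171/1223 = 0.1398 → 14.0 m.u.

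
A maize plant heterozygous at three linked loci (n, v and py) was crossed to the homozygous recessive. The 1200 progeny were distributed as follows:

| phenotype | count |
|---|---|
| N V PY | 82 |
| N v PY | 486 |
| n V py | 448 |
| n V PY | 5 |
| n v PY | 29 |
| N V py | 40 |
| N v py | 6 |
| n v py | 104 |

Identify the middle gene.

py

The two most frequent reciprocal classes, n V py and N v PY, are the parental types, so the F1 was n V py / N v PY.
The two rarest classes, n V PY and N v py, are the double crossovers. Comparing them with the parentals, only the py allele has switched, so py is the middle locus and the order is n – py – v.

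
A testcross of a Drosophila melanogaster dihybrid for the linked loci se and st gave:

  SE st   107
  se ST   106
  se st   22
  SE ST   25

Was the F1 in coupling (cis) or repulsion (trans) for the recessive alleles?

The two most frequent classes are SE st (107) and se ST (106); these are the parental (non-recombinant) types.
So the F1 carried SE st on one chromosome and se ST on the other — the recessive alleles are on opposite chromosomes (trans / repulsion).

trans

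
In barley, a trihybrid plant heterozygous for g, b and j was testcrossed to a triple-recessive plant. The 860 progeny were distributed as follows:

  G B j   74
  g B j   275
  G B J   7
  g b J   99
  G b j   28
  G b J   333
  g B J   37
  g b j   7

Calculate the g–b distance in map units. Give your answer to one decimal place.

The two most frequent reciprocal classes, G b J and g B j, are the parental types, so the F1 was G b J / g B j.
The two rarest classes, G B J and g b j, are the double crossovers. Comparing them with the parentals, only the b allele has switched, so b is the middle locus and the order is g – b – j.
Crossovers in the g–b interval produce the single-crossover classes g b J and G B j (99 + 74 = 173) plus the double crossovers (14).
RF(g–b) = (173 + 14) / 860 = 187/860 = 0.2174 → 21.7 map units.

21.7 map units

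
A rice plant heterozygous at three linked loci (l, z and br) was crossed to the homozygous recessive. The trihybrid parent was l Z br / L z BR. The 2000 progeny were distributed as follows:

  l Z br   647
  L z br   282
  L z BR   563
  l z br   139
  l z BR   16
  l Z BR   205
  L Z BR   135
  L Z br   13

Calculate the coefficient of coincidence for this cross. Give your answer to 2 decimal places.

The two rarest classes, L Z br and l z BR, are the double crossovers. Comparing them with the parentals, only the l allele has switched, so l is the middle locus and the order is z – l – br.
z–l: (274 + 29)/2000 = 0.1515; l–br: (487 + 29)/2000 = 0.2580.
Expected DCO frequency = 0.1515 × 0.2580 ≈ 0.03909; observed = 29/2000 ≈ 0.01450.
Coefficient of coincidence = 0.01450/0.03909 ≈ 0.37.

0.37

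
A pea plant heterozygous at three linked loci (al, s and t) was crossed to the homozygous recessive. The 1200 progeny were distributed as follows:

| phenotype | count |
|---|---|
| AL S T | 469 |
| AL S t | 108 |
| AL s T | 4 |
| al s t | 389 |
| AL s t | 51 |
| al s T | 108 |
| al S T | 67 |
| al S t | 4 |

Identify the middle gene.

s

The two most frequent reciprocal classes, al s t and AL S T, are the parental types, so the F1 was al s t / AL S T.
The two rarest classes, al S t and AL s T, are the double crossovers. Comparing them with the parentals, only the s allele has switched, so s is the middle locus and the order is t – s – al.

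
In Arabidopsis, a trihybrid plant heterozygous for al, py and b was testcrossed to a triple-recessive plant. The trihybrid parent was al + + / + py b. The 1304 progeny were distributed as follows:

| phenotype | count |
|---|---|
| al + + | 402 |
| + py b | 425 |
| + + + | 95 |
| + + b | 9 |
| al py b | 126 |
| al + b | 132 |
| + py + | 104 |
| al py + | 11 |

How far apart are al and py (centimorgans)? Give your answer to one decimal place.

The two rarest classes, al py + and + + b, are the double crossovers. Comparing them with the parentals, only the py allele has switched, so py is the middle locus and the order is al – py – b.
Crossovers in the al–py interval produce the single-crossover classes + + + and al py b (95 + 126 = 221) plus the double crossovers (20).
RF(al–py) = (221 + 20) / 1304 = 241/1304 = 0.1848 → 18.5 centimorgans.

18.5 centimorgans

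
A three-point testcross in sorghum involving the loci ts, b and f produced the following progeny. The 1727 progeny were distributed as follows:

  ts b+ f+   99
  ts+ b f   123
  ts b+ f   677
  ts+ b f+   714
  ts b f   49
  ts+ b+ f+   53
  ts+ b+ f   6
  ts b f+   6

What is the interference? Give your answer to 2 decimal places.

The two most frequent reciprocal classes, ts+ b f+ and ts b+ f, are the parental types, so the F1 was ts+ b f+ / ts b+ f.
The two rarest classes, ts b f+ and ts+ b+ f, are the double crossovers. Comparing them with the parentals, only the ts allele has switched, so ts is the middle locus and the order is b – ts – f.
b–ts: (102 + 12)/1727 = 0.0660; ts–f: (222 + 12)/1727 = 0.1355.
Expected DCO frequency = 0.0660 × 0.1355 ≈ 0.00894; observed = 12/1727 ≈ 0.00695.
Coefficient of coincidence = 0.00695/0.00894 ≈ 0.78; interference = 1 − 0.78 = 0.22.

0.22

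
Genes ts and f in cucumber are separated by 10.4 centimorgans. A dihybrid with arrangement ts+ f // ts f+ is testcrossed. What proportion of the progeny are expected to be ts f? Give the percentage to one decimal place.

A map distance of 10.4 centimorgans corresponds to a recombination frequency of 0.104.
The F1 is ts+ f / ts f+, so ts f is a recombinant gamete class with expected frequency r/2 = 0.104/2 = 0.0520.
That is 0.0520 = 5.2% of the progeny.

5.2%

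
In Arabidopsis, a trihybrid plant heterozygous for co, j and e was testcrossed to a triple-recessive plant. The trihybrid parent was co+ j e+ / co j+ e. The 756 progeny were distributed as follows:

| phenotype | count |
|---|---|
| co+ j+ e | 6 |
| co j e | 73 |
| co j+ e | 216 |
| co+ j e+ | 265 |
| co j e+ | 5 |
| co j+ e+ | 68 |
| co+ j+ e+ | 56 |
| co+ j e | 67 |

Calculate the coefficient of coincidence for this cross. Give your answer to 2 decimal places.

0.41

The two rarest classes, co j e+ and co+ j+ e, are the double crossovers. Comparing them with the parentals, only the co allele has switched, so co is the middle locus and the order is e – co – j.
e–co: (135 + 11)/756 = 0.1931; co–j: (129 + 11)/756 = 0.1852.
Expected DCO frequency = 0.1931 × 0.1852 ≈ 0.03576; observed = 11/756 ≈ 0.01455.
Coefficient of coincidence = 0.01455/0.03576 ≈ 0.41.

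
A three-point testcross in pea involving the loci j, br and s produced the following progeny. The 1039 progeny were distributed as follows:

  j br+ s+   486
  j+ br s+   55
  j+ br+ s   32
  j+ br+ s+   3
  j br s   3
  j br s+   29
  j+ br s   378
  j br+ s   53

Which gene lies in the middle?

j

The two most frequent reciprocal classes, j+ br s and j br+ s+, are the parental types, so the F1 was j+ br s / j br+ s+.
The two rarest classes, j br s and j+ br+ s+, are the double crossovers. Comparing them with the parentals, only the j allele has switched, so j is the middle locus and the order is s – j – br.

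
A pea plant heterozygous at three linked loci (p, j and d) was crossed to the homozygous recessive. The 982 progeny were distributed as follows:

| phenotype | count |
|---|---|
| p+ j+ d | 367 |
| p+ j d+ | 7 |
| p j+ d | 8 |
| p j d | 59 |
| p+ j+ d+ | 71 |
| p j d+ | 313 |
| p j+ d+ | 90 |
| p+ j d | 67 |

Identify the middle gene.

p

The two most frequent reciprocal classes, p+ j+ d and p j d+, are the parental types, so the F1 was p+ j+ d / p j d+.
The two rarest classes, p j+ d and p+ j d+, are the double crossovers. Comparing them with the parentals, only the p allele has switched, so p is the middle locus and the order is d – p – j.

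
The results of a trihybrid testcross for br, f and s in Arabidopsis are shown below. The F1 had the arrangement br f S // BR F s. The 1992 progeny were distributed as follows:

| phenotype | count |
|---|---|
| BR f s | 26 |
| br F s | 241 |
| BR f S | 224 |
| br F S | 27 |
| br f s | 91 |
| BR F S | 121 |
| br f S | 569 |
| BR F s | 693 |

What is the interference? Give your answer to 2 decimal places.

The two rarest classes, br F S and BR f s, are the double crossovers. Comparing them with the parentals, only the f allele has switched, so f is the middle locus and the order is br – f – s.
br–f: (465 + 53)/1992 = 0.2600; f–s: (212 + 53)/1992 = 0.1330.
Expected DCO frequency = 0.2600 × 0.1330 ≈ 0.03458; observed = 53/1992 ≈ 0.02661.
Coefficient of coincidence = 0.02661/0.03458 ≈ 0.77; interference = 1 − 0.77 = 0.23.

0.23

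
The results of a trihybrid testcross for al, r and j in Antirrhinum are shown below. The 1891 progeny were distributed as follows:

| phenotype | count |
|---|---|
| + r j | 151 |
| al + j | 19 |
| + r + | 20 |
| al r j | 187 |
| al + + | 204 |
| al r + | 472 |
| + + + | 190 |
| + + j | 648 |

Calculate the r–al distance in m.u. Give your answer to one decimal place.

The two most frequent reciprocal classes, al r + and + + j, are the parental types, so the F1 was al r + / + + j.
The two rarest classes, + r + and al + j, are the double crossovers. Comparing them with the parentals, only the al allele has switched, so al is the middle locus and the order is j – al – r.
Crossovers in the al–r interval produce the single-crossover classes al + + and + r j (204 + 151 = 355) plus the double crossovers (39).
RF(al–r) = (355 + 39) / 1891 = 394/1891 = 0.2084 → 20.8 m.u.

20.8 m.u.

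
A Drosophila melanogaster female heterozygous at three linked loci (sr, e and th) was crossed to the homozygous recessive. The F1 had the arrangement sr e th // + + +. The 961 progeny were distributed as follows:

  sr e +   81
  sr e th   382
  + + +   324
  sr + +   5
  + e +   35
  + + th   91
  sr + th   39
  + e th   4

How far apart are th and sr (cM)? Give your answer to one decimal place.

The two rarest classes, + e th and sr + +, are the double crossovers. Comparing them with the parentals, only the sr allele has switched, so sr is the middle locus and the order is th – sr – e.
Crossovers in the th–sr interval produce the single-crossover classes sr e + and + + th (81 + 91 = 172) plus the double crossovers (9).
RF(th–sr) = (172 + 9) / 961 = 181/961 = 0.1883 → 18.8 cM.

18.8 cM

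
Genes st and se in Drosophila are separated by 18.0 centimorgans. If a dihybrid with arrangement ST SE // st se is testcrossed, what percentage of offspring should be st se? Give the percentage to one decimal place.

41.0%

A map distance of 18.0 centimorgans corresponds to a recombination frequency of 0.180.
The F1 is ST SE / st se, so st se is a parental gamete class with expected frequency (1 − r)/2 = 0.820/2 = 0.4100.
That is 0.4100 = 41.0% of the progeny.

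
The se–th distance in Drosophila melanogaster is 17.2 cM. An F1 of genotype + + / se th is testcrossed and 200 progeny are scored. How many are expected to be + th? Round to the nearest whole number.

17

A map distance of 17.2 cM corresponds to a recombination frequency of 0.172.
The F1 is + + / se th, so + th is a recombinant gamete class with expected frequency r/2 = 0.172/2 = 0.0860.
Expected number = 0.0860 × 200 = 17.20 ≈ 17.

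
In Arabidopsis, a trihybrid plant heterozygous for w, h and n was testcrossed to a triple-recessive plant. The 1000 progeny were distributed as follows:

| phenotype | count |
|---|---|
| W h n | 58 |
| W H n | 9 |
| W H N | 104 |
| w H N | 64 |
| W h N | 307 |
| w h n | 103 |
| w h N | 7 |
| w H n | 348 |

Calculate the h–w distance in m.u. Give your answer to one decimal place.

22.3 m.u.

The two most frequent reciprocal classes, W h N and w H n, are the parental types, so the F1 was W h N / w H n.
The two rarest classes, w h N and W H n, are the double crossovers. Comparing them with the parentals, only the w allele has switched, so w is the middle locus and the order is h – w – n.
Crossovers in the h–w interval produce the single-crossover classes W H N and w h n (104 + 103 = 207) plus the double crossovers (16).
RF(h–w) = (207 + 16) / 1000 = 223/1000 = 0.2230 → 22.3 m.u.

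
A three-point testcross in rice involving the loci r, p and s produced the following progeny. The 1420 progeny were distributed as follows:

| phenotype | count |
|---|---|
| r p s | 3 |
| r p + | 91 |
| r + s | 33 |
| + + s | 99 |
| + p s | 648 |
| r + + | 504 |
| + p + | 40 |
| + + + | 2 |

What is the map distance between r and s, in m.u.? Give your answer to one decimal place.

5.5 m.u.

The two most frequent reciprocal classes, r + + and + p s, are the parental types, so the F1 was r + + / + p s.
The two rarest classes, + + + and r p s, are the double crossovers. Comparing them with the parentals, only the r allele has switched, so r is the middle locus and the order is p – r – s.
Crossovers in the r–s interval produce the single-crossover classes r + s and + p + (33 + 40 = 73) plus the double crossovers (5).
RF(r–s) = (73 + 5) / 1420 = 78/1420 = 0.0549 → 5.5 m.u.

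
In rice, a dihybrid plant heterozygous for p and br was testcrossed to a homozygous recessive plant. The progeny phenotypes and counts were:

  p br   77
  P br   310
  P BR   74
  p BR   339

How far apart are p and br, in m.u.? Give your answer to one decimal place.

The two most frequent classes, P br (310) and p BR (339), are the parental types, so the F1 was P br / p BR.
The recombinant classes are P BR and p br: 74 + 77 = 151.
Recombination frequency = 151/800 = 0.1888 ≈ 18.9%, i.e. 18.9 m.u.

18.9 m.u.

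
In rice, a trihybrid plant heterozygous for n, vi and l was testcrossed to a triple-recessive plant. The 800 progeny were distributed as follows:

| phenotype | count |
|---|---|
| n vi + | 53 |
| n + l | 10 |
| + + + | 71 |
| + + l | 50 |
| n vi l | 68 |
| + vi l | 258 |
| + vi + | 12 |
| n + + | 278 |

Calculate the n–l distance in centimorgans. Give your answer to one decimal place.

The two most frequent reciprocal classes, + vi l and n + +, are the parental types, so the F1 was + vi l / n + +.
The two rarest classes, + vi + and n + l, are the double crossovers. Comparing them with the parentals, only the l allele has switched, so l is the middle locus and the order is vi – l – n.
Crossovers in the l–n interval produce the single-crossover classes n vi l and + + + (68 + 71 = 139) plus the double crossovers (22).
RF(l–n) = (139 + 22) / 800 = 161/800 = 0.2013 → 20.1 centimorgans.

20.1 centimorgans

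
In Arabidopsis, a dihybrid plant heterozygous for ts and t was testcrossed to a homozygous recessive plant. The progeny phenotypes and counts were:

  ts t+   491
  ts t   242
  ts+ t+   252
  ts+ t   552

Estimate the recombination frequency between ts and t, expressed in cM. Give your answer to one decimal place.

32.1 cM

The two most frequent classes, ts+ t (552) and ts t+ (491), are the parental types, so the F1 was ts+ t / ts t+.
The recombinant classes are ts+ t+ and ts t: 252 + 242 = 494.
Recombination frequency = 494/1537 = 0.3214 ≈ 32.1%, i.e. 32.1 cM.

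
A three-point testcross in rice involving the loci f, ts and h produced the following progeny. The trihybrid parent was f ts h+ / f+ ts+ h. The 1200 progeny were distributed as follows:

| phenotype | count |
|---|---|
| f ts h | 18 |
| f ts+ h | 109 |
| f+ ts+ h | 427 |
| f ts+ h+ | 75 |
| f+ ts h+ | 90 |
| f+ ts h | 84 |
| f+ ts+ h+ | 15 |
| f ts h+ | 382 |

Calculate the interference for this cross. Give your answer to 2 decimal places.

The two rarest classes, f ts h and f+ ts+ h+, are the double crossovers. Comparing them with the parentals, only the h allele has switched, so h is the middle locus and the order is ts – h – f.
ts–h: (159 + 33)/1200 = 0.1600; h–f: (199 + 33)/1200 = 0.1933.
Expected DCO frequency = 0.1600 × 0.1933 ≈ 0.03093; observed = 33/1200 ≈ 0.02750.
Coefficient of coincidence = 0.02750/0.03093 ≈ 0.89; interference = 1 − 0.89 = 0.11.

0.11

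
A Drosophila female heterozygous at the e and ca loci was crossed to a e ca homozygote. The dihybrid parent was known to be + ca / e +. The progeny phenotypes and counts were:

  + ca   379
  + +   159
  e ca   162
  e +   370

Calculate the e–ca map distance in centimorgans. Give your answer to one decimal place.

30.0 centimorgans

The recombinant classes are + + and e ca: 159 + 162 = 321.
Recombination frequency = 321/1070 = 0.3000 ≈ 30.0%, i.e. 30.0 centimorgans.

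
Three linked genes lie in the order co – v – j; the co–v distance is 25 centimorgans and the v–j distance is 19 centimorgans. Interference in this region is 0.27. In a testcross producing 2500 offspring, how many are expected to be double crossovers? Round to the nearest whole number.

Map distances give recombination frequencies of 0.250 and 0.190 for the two intervals.
With interference 0.27 (so coincidence = 0.73), expected double-crossover frequency = 0.250 × 0.190 × 0.73 = 0.03467.
Expected number = 0.03467 × 2500 = 86.69 ≈ 87.

87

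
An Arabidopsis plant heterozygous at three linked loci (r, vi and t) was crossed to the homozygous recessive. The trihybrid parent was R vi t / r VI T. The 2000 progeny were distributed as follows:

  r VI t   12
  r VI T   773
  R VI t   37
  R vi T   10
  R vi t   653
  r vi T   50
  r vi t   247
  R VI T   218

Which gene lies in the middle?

t

The two rarest classes, R vi T and r VI t, are the double crossovers. Comparing them with the parentals, only the t allele has switched, so t is the middle locus and the order is r – t – vi.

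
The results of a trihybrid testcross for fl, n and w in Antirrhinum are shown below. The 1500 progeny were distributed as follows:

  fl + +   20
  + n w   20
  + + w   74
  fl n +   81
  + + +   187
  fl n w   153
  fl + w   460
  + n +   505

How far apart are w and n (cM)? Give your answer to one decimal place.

The two most frequent reciprocal classes, + n + and fl + w, are the parental types, so the F1 was + n + / fl + w.
The two rarest classes, + n w and fl + +, are the double crossovers. Comparing them with the parentals, only the w allele has switched, so w is the middle locus and the order is fl – w – n.
Crossovers in the w–n interval produce the single-crossover classes + + + and fl n w (187 + 153 = 340) plus the double crossovers (40).
RF(w–n) = (340 + 40) / 1500 = 380/1500 = 0.2533 → 25.3 cM.

25.3 cM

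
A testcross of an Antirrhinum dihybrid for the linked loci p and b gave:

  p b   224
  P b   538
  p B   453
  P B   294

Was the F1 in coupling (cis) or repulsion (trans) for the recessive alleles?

The two most frequent classes are P b (538) and p B (453); these are the parental (non-recombinant) types.
So the F1 carried P b on one chromosome and p B on the other — the recessive alleles are on opposite chromosomes (trans / repulsion).

trans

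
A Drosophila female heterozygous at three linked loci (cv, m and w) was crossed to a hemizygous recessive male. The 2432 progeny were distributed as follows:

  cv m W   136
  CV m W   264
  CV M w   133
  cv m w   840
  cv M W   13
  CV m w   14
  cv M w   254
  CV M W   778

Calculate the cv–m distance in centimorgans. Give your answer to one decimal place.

The two most frequent reciprocal classes, cv m w and CV M W, are the parental types, so the F1 was cv m w / CV M W.
The two rarest classes, CV m w and cv M W, are the double crossovers. Comparing them with the parentals, only the cv allele has switched, so cv is the middle locus and the order is w – cv – m.
Crossovers in the cv–m interval produce the single-crossover classes cv M w and CV m W (254 + 264 = 518) plus the double crossovers (27).
RF(cv–m) = (518 + 27) / 2432 = 545/2432 = 0.2241 → 22.4 centimorgans.

22.4 centimorgans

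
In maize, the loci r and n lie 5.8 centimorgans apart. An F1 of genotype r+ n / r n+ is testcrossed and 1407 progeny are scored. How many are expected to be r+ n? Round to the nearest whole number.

A map distance of 5.8 centimorgans corresponds to a recombination frequency of 0.058.
The F1 is r+ n / r n+, so r+ n is a parental gamete class with expected frequency (1 − r)/2 = 0.942/2 = 0.4710.
Expected number = 0.4710 × 1407 = 662.70 ≈ 663.

663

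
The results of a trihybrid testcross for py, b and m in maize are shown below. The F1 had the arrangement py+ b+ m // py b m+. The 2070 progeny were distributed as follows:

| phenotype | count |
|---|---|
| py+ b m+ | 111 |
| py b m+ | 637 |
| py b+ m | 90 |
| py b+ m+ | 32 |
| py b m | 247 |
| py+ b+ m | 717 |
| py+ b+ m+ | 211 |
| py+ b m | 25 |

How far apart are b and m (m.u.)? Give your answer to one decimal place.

The two rarest classes, py+ b m and py b+ m+, are the double crossovers. Comparing them with the parentals, only the b allele has switched, so b is the middle locus and the order is m – b – py.
Crossovers in the m–b interval produce the single-crossover classes py+ b+ m+ and py b m (211 + 247 = 458) plus the double crossovers (57).
RF(m–b) = (458 + 57) / 2070 = 515/2070 = 0.2488 → 24.9 m.u.

24.9 m.u.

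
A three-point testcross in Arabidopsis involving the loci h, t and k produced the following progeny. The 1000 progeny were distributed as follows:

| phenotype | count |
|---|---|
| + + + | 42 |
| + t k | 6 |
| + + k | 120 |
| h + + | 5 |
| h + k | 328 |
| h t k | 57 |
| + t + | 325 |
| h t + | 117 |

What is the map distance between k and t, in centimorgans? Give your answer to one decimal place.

The two most frequent reciprocal classes, h + k and + t +, are the parental types, so the F1 was h + k / + t +.
The two rarest classes, h + + and + t k, are the double crossovers. Comparing them with the parentals, only the k allele has switched, so k is the middle locus and the order is t – k – h.
Crossovers in the t–k interval produce the single-crossover classes h t k and + + + (57 + 42 = 99) plus the double crossovers (11).
RF(t–k) = (99 + 11) / 1000 = 110/1000 = 0.1100 → 11.0 centimorgans.

11.0 centimorgans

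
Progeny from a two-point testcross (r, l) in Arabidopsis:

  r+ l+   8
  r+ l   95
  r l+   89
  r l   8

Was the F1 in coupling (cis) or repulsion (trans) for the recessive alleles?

The two most frequent classes are r+ l (95) and r l+ (89); these are the parental (non-recombinant) types.
So the F1 carried r+ l on one chromosome and r l+ on the other — the recessive alleles are on opposite chromosomes (trans / repulsion).

trans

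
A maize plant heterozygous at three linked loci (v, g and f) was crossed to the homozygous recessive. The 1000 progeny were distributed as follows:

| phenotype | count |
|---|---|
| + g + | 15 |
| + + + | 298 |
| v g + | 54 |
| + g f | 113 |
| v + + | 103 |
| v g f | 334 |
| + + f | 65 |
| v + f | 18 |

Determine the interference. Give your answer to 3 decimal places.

0.128

The two most frequent reciprocal classes, v g f and + + +, are the parental types, so the F1 was v g f / + + +.
The two rarest classes, v + f and + g +, are the double crossovers. Comparing them with the parentals, only the g allele has switched, so g is the middle locus and the order is f – g – v.
f–g: (119 + 33)/1000 = 0.1520; g–v: (216 + 33)/1000 = 0.2490.
Expected DCO frequency = 0.1520 × 0.2490 ≈ 0.03785; observed = 33/1000 ≈ 0.03300.
Coefficient of coincidence = 0.03300/0.03785 ≈ 0.872; interference = 1 − 0.872 = 0.128.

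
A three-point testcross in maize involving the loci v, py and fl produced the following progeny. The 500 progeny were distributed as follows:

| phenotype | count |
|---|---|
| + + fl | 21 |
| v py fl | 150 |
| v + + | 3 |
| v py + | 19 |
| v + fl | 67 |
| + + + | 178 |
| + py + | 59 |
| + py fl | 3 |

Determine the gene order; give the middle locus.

v

The two most frequent reciprocal classes, + + + and v py fl, are the parental types, so the F1 was + + + / v py fl.
The two rarest classes, v + + and + py fl, are the double crossovers. Comparing them with the parentals, only the v allele has switched, so v is the middle locus and the order is py – v – fl.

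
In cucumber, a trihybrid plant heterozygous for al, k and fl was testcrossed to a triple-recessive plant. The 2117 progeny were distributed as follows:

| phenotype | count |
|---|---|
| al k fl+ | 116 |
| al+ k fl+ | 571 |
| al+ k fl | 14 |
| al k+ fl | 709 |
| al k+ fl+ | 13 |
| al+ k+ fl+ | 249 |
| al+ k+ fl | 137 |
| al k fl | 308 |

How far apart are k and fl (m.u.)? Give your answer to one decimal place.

The two most frequent reciprocal classes, al k+ fl and al+ k fl+, are the parental types, so the F1 was al k+ fl / al+ k fl+.
The two rarest classes, al k+ fl+ and al+ k fl, are the double crossovers. Comparing them with the parentals, only the fl allele has switched, so fl is the middle locus and the order is k – fl – al.
Crossovers in the k–fl interval produce the single-crossover classes al k fl and al+ k+ fl+ (308 + 249 = 557) plus the double crossovers (27).
RF(k–fl) = (557 + 27) / 2117 = 584/2117 = 0.2759 → 27.6 m.u.

27.6 m.u.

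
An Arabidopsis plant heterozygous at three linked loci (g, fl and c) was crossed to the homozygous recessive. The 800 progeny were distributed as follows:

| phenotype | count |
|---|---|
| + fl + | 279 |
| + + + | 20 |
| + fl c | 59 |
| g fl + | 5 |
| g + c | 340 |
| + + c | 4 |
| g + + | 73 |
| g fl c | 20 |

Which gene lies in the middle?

g

The two most frequent reciprocal classes, g + c and + fl +, are the parental types, so the F1 was g + c / + fl +.
The two rarest classes, + + c and g fl +, are the double crossovers. Comparing them with the parentals, only the g allele has switched, so g is the middle locus and the order is c – g – fl.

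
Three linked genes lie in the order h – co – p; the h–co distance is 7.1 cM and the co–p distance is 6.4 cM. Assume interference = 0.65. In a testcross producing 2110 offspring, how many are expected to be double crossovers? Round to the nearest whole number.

3

Map distances give recombination frequencies of 0.071 and 0.064 for the two intervals.
With interference 0.65 (so coincidence = 0.35), expected double-crossover frequency = 0.071 × 0.064 × 0.35 = 0.00159.
Expected number = 0.00159 × 2110 = 3.36 ≈ 3.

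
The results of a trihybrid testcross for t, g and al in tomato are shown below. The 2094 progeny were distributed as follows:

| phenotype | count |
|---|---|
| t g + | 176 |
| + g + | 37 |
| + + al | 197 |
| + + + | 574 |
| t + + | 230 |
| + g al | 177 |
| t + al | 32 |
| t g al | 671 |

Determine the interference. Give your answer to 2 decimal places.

The two most frequent reciprocal classes, t g al and + + +, are the parental types, so the F1 was t g al / + + +.
The two rarest classes, t + al and + g +, are the double crossovers. Comparing them with the parentals, only the g allele has switched, so g is the middle locus and the order is t – g – al.
t–g: (407 + 69)/2094 = 0.2273; g–al: (373 + 69)/2094 = 0.2111.
Expected DCO frequency = 0.2273 × 0.2111 ≈ 0.04798; observed = 69/2094 ≈ 0.03295.
Coefficient of coincidence = 0.03295/0.04798 ≈ 0.69; interference = 1 − 0.69 = 0.31.

0.31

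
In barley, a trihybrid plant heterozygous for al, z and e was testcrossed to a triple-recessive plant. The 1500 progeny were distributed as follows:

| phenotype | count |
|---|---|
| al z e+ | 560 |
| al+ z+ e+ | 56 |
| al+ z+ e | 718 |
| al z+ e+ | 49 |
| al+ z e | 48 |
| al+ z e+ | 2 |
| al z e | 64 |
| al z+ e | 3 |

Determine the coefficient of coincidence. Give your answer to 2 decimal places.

The two most frequent reciprocal classes, al+ z+ e and al z e+, are the parental types, so the F1 was al+ z+ e / al z e+.
The two rarest classes, al z+ e and al+ z e+, are the double crossovers. Comparing them with the parentals, only the al allele has switched, so al is the middle locus and the order is e – al – z.
e–al: (120 + 5)/1500 = 0.0833; al–z: (97 + 5)/1500 = 0.0680.
Expected DCO frequency = 0.0833 × 0.0680 ≈ 0.00566; observed = 5/1500 ≈ 0.00333.
Coefficient of coincidence = 0.00333/0.00566 ≈ 0.59.

0.59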